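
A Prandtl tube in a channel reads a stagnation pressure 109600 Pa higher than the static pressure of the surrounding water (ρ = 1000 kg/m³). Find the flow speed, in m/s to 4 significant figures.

The dynamic pressure equals the rise in static pressure at the stagnation point: ΔP = ½ρv².
v = √(2ΔP/ρ) = √(2·109600/1000) = 14.81 m/s.

v ≈ 14.81 m/s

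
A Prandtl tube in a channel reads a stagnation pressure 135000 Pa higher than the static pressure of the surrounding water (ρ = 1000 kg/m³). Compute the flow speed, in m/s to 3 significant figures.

The dynamic pressure equals the rise in static pressure at the stagnation point: ΔP = ½ρv².
v = √(2ΔP/ρ) = √(2·135000/1000) = 16.4 m/s.

v = 16.4 m/s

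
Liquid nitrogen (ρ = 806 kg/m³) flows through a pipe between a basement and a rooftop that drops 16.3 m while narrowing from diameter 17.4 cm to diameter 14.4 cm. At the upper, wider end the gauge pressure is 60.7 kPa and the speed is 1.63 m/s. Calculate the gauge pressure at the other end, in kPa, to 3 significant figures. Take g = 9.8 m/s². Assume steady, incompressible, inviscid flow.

P₂ = 188 kPa

The volume flow rate is constant, so v₂ = (A₁/A₂)v₁ = (238/163)·1.63 = 2.38 m/s.
Energy conservation along the streamline gives P₂ = P₁ − ½ρ(v₂² − v₁²) − ρg(h₂ − h₁).
P₂ = 60700 + ½·806·(1.63² − 2.38²) − 806·9.8·(−16.3) = 60700 + (-1210) − (-129000) = 188000 Pa.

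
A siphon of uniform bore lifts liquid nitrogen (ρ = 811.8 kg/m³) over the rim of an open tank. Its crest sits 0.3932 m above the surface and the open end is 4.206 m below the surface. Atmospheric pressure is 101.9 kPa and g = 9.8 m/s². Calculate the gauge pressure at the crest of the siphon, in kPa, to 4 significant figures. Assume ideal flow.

P_gauge ≈ -36.59 kPa

Bernoulli surface→outlet gives ½v² = g·h_out, so v = √(2·9.8·4.206) = 9.080 m/s.
Continuity keeps v the same throughout the tube; from surface to crest, P_atm + 0 = P_top + ½ρv² + ρg·h_top.
P_top = 101900 − ½·811.8·9.080² − 811.8·9.8·0.3932 = 65310 Pa. So P_gauge = P_top − P_atm = -36590 Pa.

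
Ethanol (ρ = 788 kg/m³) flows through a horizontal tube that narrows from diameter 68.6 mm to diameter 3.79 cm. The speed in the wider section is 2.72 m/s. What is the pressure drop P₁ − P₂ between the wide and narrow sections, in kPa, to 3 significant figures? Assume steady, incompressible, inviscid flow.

ΔP ≈ 28.4 kPa

Mass conservation (A₁v₁ = A₂v₂) gives v₂ = 2.72 × 37.0/11.3 = 8.91 m/s.
Along the horizontal streamline, P + ½ρv² is constant.
P₁ − P₂ = ½·788·(8.91² − 2.72²) = ½·788·72.0 = 28400 Pa.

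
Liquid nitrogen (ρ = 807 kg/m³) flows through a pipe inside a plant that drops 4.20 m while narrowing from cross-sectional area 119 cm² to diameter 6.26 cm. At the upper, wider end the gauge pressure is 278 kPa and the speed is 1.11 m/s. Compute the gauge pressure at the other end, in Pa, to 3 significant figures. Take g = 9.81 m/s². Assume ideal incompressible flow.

P₂ ≈ 304000 Pa

Mass conservation (A₁v₁ = A₂v₂) gives v₂ = 1.11 × 119/30.8 = 4.29 m/s.
Applying Bernoulli between the two ends and solving for P₂: P₂ = P₁ + ½ρ(v₁² − v₂²) − ρgΔh.
P₂ = 278000 + ½·807·(1.11² − 4.29²) − 807·9.81·(−4.20) = 278000 + (-6930) − (-33300) = 304000 Pa.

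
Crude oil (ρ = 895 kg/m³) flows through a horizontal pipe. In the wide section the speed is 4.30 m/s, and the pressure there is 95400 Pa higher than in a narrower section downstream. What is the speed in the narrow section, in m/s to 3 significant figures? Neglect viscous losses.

Along the level pipe P + ½ρv² is conserved, hence v₂² = v₁² + 2(P₁ − P₂)/ρ.
v₂ = √(4.30² + 2·95400/895) = √(18.5 + 213) = 15.2 m/s.

v₂ ≈ 15.2 m/s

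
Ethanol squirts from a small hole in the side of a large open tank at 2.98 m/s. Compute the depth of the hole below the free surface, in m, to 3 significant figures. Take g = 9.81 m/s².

h ≈ 0.453 m

For a small hole in a large open tank, ½v² = gh, giving h = v²/(2g).
h = 2.98²/(2·9.81) = 8.88/19.62 = 0.453 m.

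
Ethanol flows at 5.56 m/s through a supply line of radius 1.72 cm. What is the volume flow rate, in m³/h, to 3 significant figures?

18.6 m³/h

Q = A·v = 0.000929 m² × 5.56 m/s = 0.00517 m³/s.
Converting: 0.00517 m³/s × 3600 = 18.6 m³/h.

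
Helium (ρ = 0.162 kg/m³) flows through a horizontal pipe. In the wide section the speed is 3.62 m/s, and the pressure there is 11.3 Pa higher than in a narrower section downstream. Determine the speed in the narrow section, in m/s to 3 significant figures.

v₂ ≈ 12.4 m/s

Horizontal Bernoulli: P₁ + ½ρv₁² = P₂ + ½ρv₂², so v₂² = v₁² + 2(P₁ − P₂)/ρ.
v₂ = √(3.62² + 2·11.3/0.162) = √(13.1 + 140) = 12.4 m/s.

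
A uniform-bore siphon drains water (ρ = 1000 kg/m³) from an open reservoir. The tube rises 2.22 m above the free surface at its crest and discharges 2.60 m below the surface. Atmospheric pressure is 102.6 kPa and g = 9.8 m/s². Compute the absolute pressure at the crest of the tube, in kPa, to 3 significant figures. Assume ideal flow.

P_top ≈ 55.4 kPa

The outlet speed comes from Torricelli: v = √(2g·2.60) = 7.14 m/s.
The bore is uniform, so the speed at the crest is the same v. Bernoulli surface→crest: P_atm = P_top + ½ρv² + ρg·h_top.
P_top = 102600 − ½·1000·7.14² − 1000·9.8·2.22 = 55400 Pa.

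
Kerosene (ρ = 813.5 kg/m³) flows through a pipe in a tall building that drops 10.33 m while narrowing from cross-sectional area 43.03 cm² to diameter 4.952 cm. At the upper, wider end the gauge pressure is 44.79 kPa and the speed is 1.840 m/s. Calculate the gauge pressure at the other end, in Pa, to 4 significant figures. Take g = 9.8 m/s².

P₂ ≈ 121600 Pa

The volume flow rate is constant, so v₂ = (A₁/A₂)v₁ = (43.03/19.26)·1.840 = 4.111 m/s.
Bernoulli: P₁ + ½ρv₁² + ρg h₁ = P₂ + ½ρv₂² + ρg h₂, so P₂ = P₁ + ½ρ(v₁² − v₂²) − ρg(h₂ − h₁).
P₂ = 44790 + ½·813.5·(1.840² − 4.111²) − 813.5·9.8·(−10.33) = 44790 + (-5497) − (-82350) = 121600 Pa.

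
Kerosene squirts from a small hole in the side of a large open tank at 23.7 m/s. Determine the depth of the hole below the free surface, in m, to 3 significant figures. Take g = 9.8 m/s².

Inverting v = √(2gh) gives h = v² / 2g.
h = 23.7²/(2·9.8) = 562/19.60 = 28.7 m.

h = 28.7 m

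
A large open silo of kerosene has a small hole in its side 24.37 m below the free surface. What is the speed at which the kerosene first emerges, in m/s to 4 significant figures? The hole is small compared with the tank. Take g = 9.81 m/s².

The surface is effectively still and both ends are open, so ½v² = gh and v = √(2·9.81·24.37) = 21.87 m/s.

21.87 m/s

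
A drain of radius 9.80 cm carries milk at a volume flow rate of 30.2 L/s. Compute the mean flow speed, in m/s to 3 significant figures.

Q = 30.2 L/s = 0.0302 m³/s.
v = Q/A = 0.0302 / 0.0302 = 1.00 m/s.

v ≈ 1.00 m/s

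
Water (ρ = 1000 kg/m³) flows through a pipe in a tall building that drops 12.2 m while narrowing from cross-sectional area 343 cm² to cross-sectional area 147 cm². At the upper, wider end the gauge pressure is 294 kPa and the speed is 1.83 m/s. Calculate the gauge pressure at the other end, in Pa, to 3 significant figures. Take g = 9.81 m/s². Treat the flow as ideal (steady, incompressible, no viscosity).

P₂ ≈ 406000 Pa

By continuity, v₂ = v₁·A₁/A₂ = 1.83·(343/147) = 4.27 m/s.
Bernoulli: P₁ + ½ρv₁² + ρg h₁ = P₂ + ½ρv₂² + ρg h₂, so P₂ = P₁ + ½ρ(v₁² − v₂²) − ρg(h₂ − h₁).
P₂ = 294000 + ½·1000·(1.83² − 4.27²) − 1000·9.81·(−12.2) = 294000 + (-7440) − (-120000) = 406000 Pa.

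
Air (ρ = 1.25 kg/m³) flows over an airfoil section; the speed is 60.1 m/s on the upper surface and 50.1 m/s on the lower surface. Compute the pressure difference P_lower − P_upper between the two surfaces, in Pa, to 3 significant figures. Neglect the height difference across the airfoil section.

ΔP ≈ 689 Pa

Bernoulli (same height): P_lower − P_upper = ½ρ(v_upper² − v_lower²).
ΔP = ½·1.25·(60.1² − 50.1²) = 689 Pa.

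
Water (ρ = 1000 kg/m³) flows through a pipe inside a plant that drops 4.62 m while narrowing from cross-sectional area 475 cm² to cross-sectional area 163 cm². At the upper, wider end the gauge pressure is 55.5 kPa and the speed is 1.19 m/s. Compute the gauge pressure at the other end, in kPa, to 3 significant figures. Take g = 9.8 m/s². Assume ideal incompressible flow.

Mass conservation (A₁v₁ = A₂v₂) gives v₂ = 1.19 × 475/163 = 3.47 m/s.
Energy conservation along the streamline gives P₂ = P₁ − ½ρ(v₂² − v₁²) − ρg(h₂ − h₁).
P₂ = 55500 + ½·1000·(1.19² − 3.47²) − 1000·9.8·(−4.62) = 55500 + (-5300) − (-45300) = 95500 Pa.

P₂ ≈ 95.5 kPa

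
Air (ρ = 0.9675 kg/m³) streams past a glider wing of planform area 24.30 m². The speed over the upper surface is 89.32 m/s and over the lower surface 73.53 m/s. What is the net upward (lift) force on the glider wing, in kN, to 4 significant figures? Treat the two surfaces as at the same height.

30.23 kN

From P + ½ρv² = const at equal height, P_low − P_up = ½ρ(v_up² − v_low²).
ΔP = ½·0.9675·(89.32² − 73.53²) = 1244 Pa.
Lift = ΔP · A = 1244 × 24.30 = 30230 N.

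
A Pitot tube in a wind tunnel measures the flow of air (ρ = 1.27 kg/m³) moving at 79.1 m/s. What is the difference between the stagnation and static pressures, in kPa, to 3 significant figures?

ΔP ≈ 3.97 kPa

At the stagnation point the flow is brought to rest, so Bernoulli gives P_stag − P_static = ½ρv².
ΔP = ½·1.27·79.1² = 3970 Pa.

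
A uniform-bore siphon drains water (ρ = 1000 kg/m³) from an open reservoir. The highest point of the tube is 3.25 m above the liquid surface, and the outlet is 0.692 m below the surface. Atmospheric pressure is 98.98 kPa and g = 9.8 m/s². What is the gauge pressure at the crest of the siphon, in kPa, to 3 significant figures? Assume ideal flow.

The outlet speed comes from Torricelli: v = √(2g·0.692) = 3.68 m/s.
The bore is uniform, so the speed at the crest is the same v. Bernoulli surface→crest: P_atm = P_top + ½ρv² + ρg·h_top.
P_top = 98980 − ½·1000·3.68² − 1000·9.8·3.25 = 60300 Pa. So P_gauge = P_top − P_atm = -38600 Pa.

P_gauge ≈ -38.6 kPa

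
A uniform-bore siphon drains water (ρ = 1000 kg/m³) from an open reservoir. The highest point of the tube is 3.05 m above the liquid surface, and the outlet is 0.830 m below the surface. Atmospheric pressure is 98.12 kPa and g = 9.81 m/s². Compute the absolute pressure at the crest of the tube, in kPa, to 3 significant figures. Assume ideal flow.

P_top = 60.1 kPa

Bernoulli surface→outlet gives ½v² = g·h_out, so v = √(2·9.81·0.830) = 4.04 m/s.
The bore is uniform, so the speed at the crest is the same v. Bernoulli surface→crest: P_atm = P_top + ½ρv² + ρg·h_top.
P_top = 98120 − ½·1000·4.04² − 1000·9.81·3.05 = 60100 Pa.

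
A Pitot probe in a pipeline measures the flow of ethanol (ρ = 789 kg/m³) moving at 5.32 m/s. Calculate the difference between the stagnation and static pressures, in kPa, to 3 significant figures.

ΔP ≈ 11.2 kPa

The dynamic pressure equals the rise in static pressure at the stagnation point: ΔP = ½ρv².
ΔP = ½·789·5.32² = 11200 Pa.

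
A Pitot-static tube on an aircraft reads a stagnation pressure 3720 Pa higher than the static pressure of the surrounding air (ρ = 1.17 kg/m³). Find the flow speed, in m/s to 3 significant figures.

At the stagnation point the flow is brought to rest, so Bernoulli gives P_stag − P_static = ½ρv².
v = √(2ΔP/ρ) = √(2·3720/1.17) = 79.7 m/s.

v ≈ 79.7 m/s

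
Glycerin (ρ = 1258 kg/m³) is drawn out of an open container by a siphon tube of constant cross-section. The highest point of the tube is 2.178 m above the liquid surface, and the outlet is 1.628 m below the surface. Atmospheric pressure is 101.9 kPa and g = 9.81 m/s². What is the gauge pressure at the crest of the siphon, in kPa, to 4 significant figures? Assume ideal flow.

P_gauge ≈ -46.97 kPa

From the surface to the outlet (both open to atmosphere, surface at rest): v = √(2g·h_out) = √(2·9.81·1.628) = 5.652 m/s.
The bore is uniform, so the speed at the crest is the same v. Bernoulli surface→crest: P_atm = P_top + ½ρv² + ρg·h_top.
P_top = 101900 − ½·1258·5.652² − 1258·9.81·2.178 = 54930 Pa. So P_gauge = P_top − P_atm = -46970 Pa.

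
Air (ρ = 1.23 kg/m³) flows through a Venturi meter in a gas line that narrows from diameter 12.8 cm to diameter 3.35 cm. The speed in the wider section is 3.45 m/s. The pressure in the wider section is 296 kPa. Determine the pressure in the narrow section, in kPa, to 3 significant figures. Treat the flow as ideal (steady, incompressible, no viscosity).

P₂ = 294 kPa

Continuity gives A₁v₁ = A₂v₂, so v₂ = (129 cm²)/(8.81 cm²) × 3.45 m/s = 50.4 m/s.
Along the horizontal streamline, P + ½ρv² is constant.
P₂ = P₁ − ½ρ(v₂² − v₁²) = 296000 − ½·1.23·(50.4² − 3.45²) = 296000 − 1550 = 294000 Pa.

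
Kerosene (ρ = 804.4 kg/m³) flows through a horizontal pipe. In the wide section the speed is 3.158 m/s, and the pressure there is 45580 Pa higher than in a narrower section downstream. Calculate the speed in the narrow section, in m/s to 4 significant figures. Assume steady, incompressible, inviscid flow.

Along the level pipe P + ½ρv² is conserved, hence v₂² = v₁² + 2(P₁ − P₂)/ρ.
v₂ = √(3.158² + 2·45580/804.4) = √(9.973 + 113.3) = 11.10 m/s.

v₂ ≈ 11.10 m/s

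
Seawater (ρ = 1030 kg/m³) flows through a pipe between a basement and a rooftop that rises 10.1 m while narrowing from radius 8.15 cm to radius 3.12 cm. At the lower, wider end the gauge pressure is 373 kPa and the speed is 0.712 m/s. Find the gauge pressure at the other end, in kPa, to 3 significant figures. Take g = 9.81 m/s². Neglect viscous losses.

P₂ ≈ 259 kPa

Mass conservation (A₁v₁ = A₂v₂) gives v₂ = 0.712 × 209/30.6 = 4.86 m/s.
Bernoulli: P₁ + ½ρv₁² + ρg h₁ = P₂ + ½ρv₂² + ρg h₂, so P₂ = P₁ + ½ρ(v₁² − v₂²) − ρg(h₂ − h₁).
P₂ = 373000 + ½·1030·(0.712² − 4.86²) − 1030·9.81·(+10.1) = 373000 + (-11900) − (102000) = 259000 Pa.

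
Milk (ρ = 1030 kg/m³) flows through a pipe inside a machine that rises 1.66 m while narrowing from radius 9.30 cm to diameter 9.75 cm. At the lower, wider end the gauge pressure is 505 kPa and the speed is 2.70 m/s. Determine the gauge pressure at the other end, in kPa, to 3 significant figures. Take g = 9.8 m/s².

442 kPa

Mass conservation (A₁v₁ = A₂v₂) gives v₂ = 2.70 × 272/74.7 = 9.83 m/s.
Applying Bernoulli between the two ends and solving for P₂: P₂ = P₁ + ½ρ(v₁² − v₂²) − ρgΔh.
P₂ = 505000 + ½·1030·(2.70² − 9.83²) − 1030·9.8·(+1.66) = 505000 + (-46000) − (16800) = 442000 Pa.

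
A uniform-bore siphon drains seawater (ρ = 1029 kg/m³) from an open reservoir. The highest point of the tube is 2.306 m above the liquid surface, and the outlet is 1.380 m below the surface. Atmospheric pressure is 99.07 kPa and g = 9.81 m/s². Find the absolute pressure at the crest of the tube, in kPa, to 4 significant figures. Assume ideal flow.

P_top = 61.86 kPa

The outlet speed comes from Torricelli: v = √(2g·1.380) = 5.203 m/s.
The bore is uniform, so the speed at the crest is the same v. Bernoulli surface→crest: P_atm = P_top + ½ρv² + ρg·h_top.
P_top = 99070 − ½·1029·5.203² − 1029·9.81·2.306 = 61860 Pa.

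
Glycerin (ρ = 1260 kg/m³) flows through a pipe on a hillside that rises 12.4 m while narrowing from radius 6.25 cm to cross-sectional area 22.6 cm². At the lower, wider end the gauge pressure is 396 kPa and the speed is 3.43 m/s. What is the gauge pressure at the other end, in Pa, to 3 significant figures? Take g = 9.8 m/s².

P₂ = 31800 Pa

By continuity, v₂ = v₁·A₁/A₂ = 3.43·(123/22.6) = 18.6 m/s.
Applying Bernoulli between the two ends and solving for P₂: P₂ = P₁ + ½ρ(v₁² − v₂²) − ρgΔh.
P₂ = 396000 + ½·1260·(3.43² − 18.6²) − 1260·9.8·(+12.4) = 396000 + (-211000) − (153000) = 31800 Pa.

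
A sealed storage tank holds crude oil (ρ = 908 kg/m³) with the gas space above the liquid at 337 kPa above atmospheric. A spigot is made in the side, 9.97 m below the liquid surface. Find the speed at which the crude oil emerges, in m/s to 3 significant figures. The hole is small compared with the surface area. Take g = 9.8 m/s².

v = 30.6 m/s

Take point 1 at the surface (v₁ ≈ 0) and point 2 at the hole (at atmospheric pressure). Bernoulli: P₁ + ρg h = P_atm + ½ρv₂².
With P₁ − P_atm = 337000 Pa, v₂ = √(2gh + 2ΔP/ρ) = √(2·9.8·9.97 + 2·337000/908) = 30.6 m/s.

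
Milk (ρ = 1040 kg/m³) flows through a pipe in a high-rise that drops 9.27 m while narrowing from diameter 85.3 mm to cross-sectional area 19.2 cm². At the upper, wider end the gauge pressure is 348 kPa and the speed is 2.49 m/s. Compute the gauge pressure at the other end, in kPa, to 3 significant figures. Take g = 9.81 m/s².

The volume flow rate is constant, so v₂ = (A₁/A₂)v₁ = (57.1/19.2)·2.49 = 7.41 m/s.
Bernoulli: P₁ + ½ρv₁² + ρg h₁ = P₂ + ½ρv₂² + ρg h₂, so P₂ = P₁ + ½ρ(v₁² − v₂²) − ρg(h₂ − h₁).
P₂ = 348000 + ½·1040·(2.49² − 7.41²) − 1040·9.81·(−9.27) = 348000 + (-25300) − (-94600) = 417000 Pa.

417 kPa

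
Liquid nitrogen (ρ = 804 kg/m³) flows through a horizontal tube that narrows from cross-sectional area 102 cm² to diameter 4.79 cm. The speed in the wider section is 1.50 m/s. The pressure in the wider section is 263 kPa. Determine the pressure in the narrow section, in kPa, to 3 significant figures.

Continuity gives A₁v₁ = A₂v₂, so v₂ = (102 cm²)/(18.0 cm²) × 1.50 m/s = 8.49 m/s.
With no height change, Bernoulli's equation is P₁ + ½ρv₁² = P₂ + ½ρv₂².
P₂ = P₁ − ½ρ(v₂² − v₁²) = 263000 − ½·804·(8.49² − 1.50²) = 263000 − 28100 = 235000 Pa.

235 kPa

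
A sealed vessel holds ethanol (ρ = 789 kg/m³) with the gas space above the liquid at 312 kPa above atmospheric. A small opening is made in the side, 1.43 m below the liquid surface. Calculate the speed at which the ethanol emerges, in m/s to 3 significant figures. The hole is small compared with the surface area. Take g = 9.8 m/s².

Take point 1 at the surface (v₁ ≈ 0) and point 2 at the hole (at atmospheric pressure). Bernoulli: P₁ + ρg h = P_atm + ½ρv₂².
With P₁ − P_atm = 312000 Pa, v₂ = √(2gh + 2ΔP/ρ) = √(2·9.8·1.43 + 2·312000/789) = 28.6 m/s.

v = 28.6 m/s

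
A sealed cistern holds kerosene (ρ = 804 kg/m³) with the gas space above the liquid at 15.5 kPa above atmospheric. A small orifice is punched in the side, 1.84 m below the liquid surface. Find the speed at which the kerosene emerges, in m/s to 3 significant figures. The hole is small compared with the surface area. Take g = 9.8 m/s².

Take point 1 at the surface (v₁ ≈ 0) and point 2 at the hole (at atmospheric pressure). Bernoulli: P₁ + ρg h = P_atm + ½ρv₂².
With P₁ − P_atm = 15500 Pa, v₂ = √(2gh + 2ΔP/ρ) = √(2·9.8·1.84 + 2·15500/804) = 8.64 m/s.

v ≈ 8.64 m/s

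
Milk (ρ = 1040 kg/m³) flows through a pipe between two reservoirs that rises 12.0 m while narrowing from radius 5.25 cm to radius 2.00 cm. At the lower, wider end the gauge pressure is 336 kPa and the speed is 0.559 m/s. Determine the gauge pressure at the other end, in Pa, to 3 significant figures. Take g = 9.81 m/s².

P₂ ≈ 206000 Pa

The volume flow rate is constant, so v₂ = (A₁/A₂)v₁ = (86.6/12.6)·0.559 = 3.85 m/s.
Applying Bernoulli between the two ends and solving for P₂: P₂ = P₁ + ½ρ(v₁² − v₂²) − ρgΔh.
P₂ = 336000 + ½·1040·(0.559² − 3.85²) − 1040·9.81·(+12.0) = 336000 + (-7550) − (122000) = 206000 Pa.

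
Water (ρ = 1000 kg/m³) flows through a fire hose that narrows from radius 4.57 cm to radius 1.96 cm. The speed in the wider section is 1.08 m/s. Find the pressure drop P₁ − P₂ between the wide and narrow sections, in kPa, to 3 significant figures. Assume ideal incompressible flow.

ΔP = 16.7 kPa

Mass conservation (A₁v₁ = A₂v₂) gives v₂ = 1.08 × 65.6/12.1 = 5.87 m/s.
The pipe is horizontal, so Bernoulli reduces to P₁ + ½ρv₁² = P₂ + ½ρv₂².
P₁ − P₂ = ½·1000·(5.87² − 1.08²) = ½·1000·33.3 = 16700 Pa.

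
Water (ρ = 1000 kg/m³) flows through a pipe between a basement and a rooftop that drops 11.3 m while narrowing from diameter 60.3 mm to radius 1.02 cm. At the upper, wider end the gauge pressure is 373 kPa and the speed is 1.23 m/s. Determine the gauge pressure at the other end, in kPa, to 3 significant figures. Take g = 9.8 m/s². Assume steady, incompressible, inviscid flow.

P₂ = 427 kPa

By continuity, v₂ = v₁·A₁/A₂ = 1.23·(28.6/3.27) = 10.7 m/s.
Energy conservation along the streamline gives P₂ = P₁ − ½ρ(v₂² − v₁²) − ρg(h₂ − h₁).
P₂ = 373000 + ½·1000·(1.23² − 10.7²) − 1000·9.8·(−11.3) = 373000 + (-57000) − (-111000) = 427000 Pa.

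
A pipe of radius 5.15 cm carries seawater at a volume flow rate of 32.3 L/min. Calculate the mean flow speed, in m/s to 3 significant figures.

v ≈ 0.0646 m/s

Q = 32.3 L/min = 0.000538 m³/s.
v = Q/A = 0.000538 / 0.00833 = 0.0646 m/s.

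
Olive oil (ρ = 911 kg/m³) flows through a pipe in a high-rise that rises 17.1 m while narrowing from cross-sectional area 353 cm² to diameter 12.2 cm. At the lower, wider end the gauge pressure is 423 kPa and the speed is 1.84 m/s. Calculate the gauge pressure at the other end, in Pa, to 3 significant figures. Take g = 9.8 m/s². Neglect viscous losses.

Mass conservation (A₁v₁ = A₂v₂) gives v₂ = 1.84 × 353/117 = 5.56 m/s.
Energy conservation along the streamline gives P₂ = P₁ − ½ρ(v₂² − v₁²) − ρg(h₂ − h₁).
P₂ = 423000 + ½·911·(1.84² − 5.56²) − 911·9.8·(+17.1) = 423000 + (-12500) − (153000) = 258000 Pa.

P₂ ≈ 258000 Pa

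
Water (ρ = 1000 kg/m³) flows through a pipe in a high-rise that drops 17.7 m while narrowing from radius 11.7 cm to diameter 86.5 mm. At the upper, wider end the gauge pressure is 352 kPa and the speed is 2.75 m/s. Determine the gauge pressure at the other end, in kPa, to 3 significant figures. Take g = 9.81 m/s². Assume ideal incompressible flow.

Mass conservation (A₁v₁ = A₂v₂) gives v₂ = 2.75 × 430/58.8 = 20.1 m/s.
Applying Bernoulli between the two ends and solving for P₂: P₂ = P₁ + ½ρ(v₁² − v₂²) − ρgΔh.
P₂ = 352000 + ½·1000·(2.75² − 20.1²) − 1000·9.81·(−17.7) = 352000 + (-199000) − (-174000) = 327000 Pa.

P₂ ≈ 327 kPa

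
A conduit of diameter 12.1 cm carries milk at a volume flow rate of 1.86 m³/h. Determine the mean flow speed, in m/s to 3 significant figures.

Q = 1.86 m³/h = 0.000517 m³/s.
v = Q/A = 0.000517 / 0.0115 = 0.0449 m/s.

v ≈ 0.0449 m/s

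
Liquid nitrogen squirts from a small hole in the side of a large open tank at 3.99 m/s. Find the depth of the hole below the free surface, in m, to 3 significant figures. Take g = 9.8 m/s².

h = 0.812 m

Inverting v = √(2gh) gives h = v² / 2g.
h = 3.99²/(2·9.8) = 15.9/19.60 = 0.812 m.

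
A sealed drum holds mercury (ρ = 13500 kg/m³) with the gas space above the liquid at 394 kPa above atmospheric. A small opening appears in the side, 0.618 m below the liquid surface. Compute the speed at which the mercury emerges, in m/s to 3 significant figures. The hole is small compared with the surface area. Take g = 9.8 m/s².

8.40 m/s

Take point 1 at the surface (v₁ ≈ 0) and point 2 at the hole (at atmospheric pressure). Bernoulli: P₁ + ρg h = P_atm + ½ρv₂².
With P₁ − P_atm = 394000 Pa, v₂ = √(2gh + 2ΔP/ρ) = √(2·9.8·0.618 + 2·394000/13500) = 8.40 m/s.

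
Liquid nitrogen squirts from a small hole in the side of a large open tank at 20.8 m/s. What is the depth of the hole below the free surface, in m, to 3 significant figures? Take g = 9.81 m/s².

Torricelli: v = √(2gh), so h = v²/(2g).
h = 20.8²/(2·9.81) = 433/19.62 = 22.1 m.

h ≈ 22.1 m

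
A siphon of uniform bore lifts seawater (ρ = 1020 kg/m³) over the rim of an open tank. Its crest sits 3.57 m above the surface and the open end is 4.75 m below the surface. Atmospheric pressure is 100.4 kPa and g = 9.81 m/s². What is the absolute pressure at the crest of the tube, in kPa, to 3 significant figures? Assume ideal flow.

Bernoulli surface→outlet gives ½v² = g·h_out, so v = √(2·9.81·4.75) = 9.65 m/s.
With constant cross-section the crest speed equals v; applying Bernoulli from the surface up to the crest, P_top = P_atm − ½ρv² − ρg·h_top.
P_top = 100400 − ½·1020·9.65² − 1020·9.81·3.57 = 17100 Pa.

P_top = 17.1 kPa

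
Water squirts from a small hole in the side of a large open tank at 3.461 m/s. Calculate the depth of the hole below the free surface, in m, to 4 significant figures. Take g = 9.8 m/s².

h = 0.6111 m

For a small hole in a large open tank, ½v² = gh, giving h = v²/(2g).
h = 3.461²/(2·9.8) = 11.98/19.60 = 0.6111 m.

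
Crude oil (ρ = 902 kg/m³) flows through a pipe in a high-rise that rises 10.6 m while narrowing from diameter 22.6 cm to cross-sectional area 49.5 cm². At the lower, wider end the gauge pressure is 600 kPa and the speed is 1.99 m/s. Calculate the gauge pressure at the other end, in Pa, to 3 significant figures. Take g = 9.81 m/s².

The volume flow rate is constant, so v₂ = (A₁/A₂)v₁ = (401/49.5)·1.99 = 16.1 m/s.
Applying Bernoulli between the two ends and solving for P₂: P₂ = P₁ + ½ρ(v₁² − v₂²) − ρgΔh.
P₂ = 600000 + ½·902·(1.99² − 16.1²) − 902·9.81·(+10.6) = 600000 + (-116000) − (93800) = 391000 Pa.

391000 Pa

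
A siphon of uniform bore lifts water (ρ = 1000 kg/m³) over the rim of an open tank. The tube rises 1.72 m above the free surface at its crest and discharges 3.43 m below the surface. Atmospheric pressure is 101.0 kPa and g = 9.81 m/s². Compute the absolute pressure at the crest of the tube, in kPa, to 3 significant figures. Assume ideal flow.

50.5 kPa

Bernoulli surface→outlet gives ½v² = g·h_out, so v = √(2·9.81·3.43) = 8.20 m/s.
With constant cross-section the crest speed equals v; applying Bernoulli from the surface up to the crest, P_top = P_atm − ½ρv² − ρg·h_top.
P_top = 101000 − ½·1000·8.20² − 1000·9.81·1.72 = 50500 Pa.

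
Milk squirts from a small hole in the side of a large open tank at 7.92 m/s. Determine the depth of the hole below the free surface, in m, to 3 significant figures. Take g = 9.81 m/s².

h = 3.20 m

For a small hole in a large open tank, ½v² = gh, giving h = v²/(2g).
h = 7.92²/(2·9.81) = 62.7/19.62 = 3.20 m.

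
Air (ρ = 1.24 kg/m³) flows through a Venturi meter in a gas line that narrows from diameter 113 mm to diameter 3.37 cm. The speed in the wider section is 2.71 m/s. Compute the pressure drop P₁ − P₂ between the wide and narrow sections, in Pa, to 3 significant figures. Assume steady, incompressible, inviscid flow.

By continuity, v₂ = v₁·A₁/A₂ = 2.71·(100/8.92) = 30.5 m/s.
With no height change, Bernoulli's equation is P₁ + ½ρv₁² = P₂ + ½ρv₂².
P₁ − P₂ = ½·1.24·(30.5² − 2.71²) = ½·1.24·921 = 571 Pa.

571 Pa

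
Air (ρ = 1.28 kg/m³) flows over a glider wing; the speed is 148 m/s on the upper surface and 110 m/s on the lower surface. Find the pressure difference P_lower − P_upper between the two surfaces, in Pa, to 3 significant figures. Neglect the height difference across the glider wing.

With negligible Δh, P + ½ρv² is constant, so P_low − P_up = ½ρ(v_up² − v_low²).
ΔP = ½·1.28·(148² − 110²) = 6270 Pa.

ΔP ≈ 6270 Pa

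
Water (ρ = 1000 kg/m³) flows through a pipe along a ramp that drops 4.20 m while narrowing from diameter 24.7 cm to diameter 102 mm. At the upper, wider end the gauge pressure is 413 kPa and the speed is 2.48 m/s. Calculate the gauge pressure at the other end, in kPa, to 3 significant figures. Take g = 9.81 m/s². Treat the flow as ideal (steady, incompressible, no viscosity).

P₂ ≈ 352 kPa

The volume flow rate is constant, so v₂ = (A₁/A₂)v₁ = (479/81.7)·2.48 = 14.5 m/s.
Energy conservation along the streamline gives P₂ = P₁ − ½ρ(v₂² − v₁²) − ρg(h₂ − h₁).
P₂ = 413000 + ½·1000·(2.48² − 14.5²) − 1000·9.81·(−4.20) = 413000 + (-103000) − (-41200) = 352000 Pa.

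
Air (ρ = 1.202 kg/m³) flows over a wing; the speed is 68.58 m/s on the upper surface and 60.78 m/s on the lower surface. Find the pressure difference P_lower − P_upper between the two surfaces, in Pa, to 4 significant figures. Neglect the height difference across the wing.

With negligible Δh, P + ½ρv² is constant, so P_low − P_up = ½ρ(v_up² − v_low²).
ΔP = ½·1.202·(68.58² − 60.78²) = 606.4 Pa.

ΔP ≈ 606.4 Pa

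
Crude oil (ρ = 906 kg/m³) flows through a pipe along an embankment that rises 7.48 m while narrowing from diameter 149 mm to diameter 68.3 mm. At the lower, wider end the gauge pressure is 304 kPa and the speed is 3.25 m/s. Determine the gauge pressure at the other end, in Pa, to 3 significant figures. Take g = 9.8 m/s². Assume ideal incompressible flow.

134000 Pa

Continuity gives A₁v₁ = A₂v₂, so v₂ = (174 cm²)/(36.6 cm²) × 3.25 m/s = 15.5 m/s.
Bernoulli: P₁ + ½ρv₁² + ρg h₁ = P₂ + ½ρv₂² + ρg h₂, so P₂ = P₁ + ½ρ(v₁² − v₂²) − ρg(h₂ − h₁).
P₂ = 304000 + ½·906·(3.25² − 15.5²) − 906·9.8·(+7.48) = 304000 + (-104000) − (66400) = 134000 Pa.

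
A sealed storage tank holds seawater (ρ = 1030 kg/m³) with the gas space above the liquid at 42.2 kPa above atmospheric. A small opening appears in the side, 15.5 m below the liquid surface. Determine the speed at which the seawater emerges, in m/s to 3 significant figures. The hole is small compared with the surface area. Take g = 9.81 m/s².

v ≈ 19.6 m/s

Take point 1 at the surface (v₁ ≈ 0) and point 2 at the hole (at atmospheric pressure). Bernoulli: P₁ + ρg h = P_atm + ½ρv₂².
With P₁ − P_atm = 42200 Pa, v₂ = √(2gh + 2ΔP/ρ) = √(2·9.81·15.5 + 2·42200/1030) = 19.6 m/s.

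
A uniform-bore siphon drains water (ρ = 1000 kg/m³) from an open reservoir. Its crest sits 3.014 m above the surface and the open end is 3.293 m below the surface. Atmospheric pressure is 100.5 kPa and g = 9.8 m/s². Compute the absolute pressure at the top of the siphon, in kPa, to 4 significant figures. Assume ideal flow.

The outlet speed comes from Torricelli: v = √(2g·3.293) = 8.034 m/s.
Continuity keeps v the same throughout the tube; from surface to crest, P_atm + 0 = P_top + ½ρv² + ρg·h_top.
P_top = 100500 − ½·1000·8.034² − 1000·9.8·3.014 = 38690 Pa.

P_top ≈ 38.69 kPa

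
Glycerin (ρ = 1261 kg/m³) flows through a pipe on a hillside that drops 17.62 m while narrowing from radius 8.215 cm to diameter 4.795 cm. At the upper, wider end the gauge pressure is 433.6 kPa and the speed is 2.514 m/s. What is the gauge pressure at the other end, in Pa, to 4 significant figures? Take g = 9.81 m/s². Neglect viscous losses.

Mass conservation (A₁v₁ = A₂v₂) gives v₂ = 2.514 × 212.0/18.06 = 29.52 m/s.
Energy conservation along the streamline gives P₂ = P₁ − ½ρ(v₂² − v₁²) − ρg(h₂ − h₁).
P₂ = 433600 + ½·1261·(2.514² − 29.52²) − 1261·9.81·(−17.62) = 433600 + (-545300) − (-218000) = 106200 Pa.

P₂ = 106200 Pa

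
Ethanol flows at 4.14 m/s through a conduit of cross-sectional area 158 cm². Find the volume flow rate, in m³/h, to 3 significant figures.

235 m³/h

Q = A·v = 0.0158 m² × 4.14 m/s = 0.0654 m³/s.
Converting: 0.0654 m³/s × 3600 = 235 m³/h.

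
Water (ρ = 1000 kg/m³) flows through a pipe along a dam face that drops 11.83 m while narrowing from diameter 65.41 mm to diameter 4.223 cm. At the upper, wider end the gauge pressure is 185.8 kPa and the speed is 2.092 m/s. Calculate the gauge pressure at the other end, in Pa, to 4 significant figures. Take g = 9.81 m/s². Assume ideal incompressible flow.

Mass conservation (A₁v₁ = A₂v₂) gives v₂ = 2.092 × 33.60/14.01 = 5.019 m/s.
Bernoulli: P₁ + ½ρv₁² + ρg h₁ = P₂ + ½ρv₂² + ρg h₂, so P₂ = P₁ + ½ρ(v₁² − v₂²) − ρg(h₂ − h₁).
P₂ = 185800 + ½·1000·(2.092² − 5.019²) − 1000·9.81·(−11.83) = 185800 + (-10410) − (-116100) = 291400 Pa.

P₂ = 291400 Pa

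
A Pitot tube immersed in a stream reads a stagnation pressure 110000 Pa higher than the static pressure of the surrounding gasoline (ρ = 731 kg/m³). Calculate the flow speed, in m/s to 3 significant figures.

17.3 m/s

At the stagnation point the flow is brought to rest, so Bernoulli gives P_stag − P_static = ½ρv².
v = √(2ΔP/ρ) = √(2·110000/731) = 17.3 m/s.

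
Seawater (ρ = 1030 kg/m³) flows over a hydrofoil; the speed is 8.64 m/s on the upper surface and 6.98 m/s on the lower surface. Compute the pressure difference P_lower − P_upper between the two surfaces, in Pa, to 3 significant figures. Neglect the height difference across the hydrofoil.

13400 Pa

Bernoulli (same height): P_lower − P_upper = ½ρ(v_upper² − v_lower²).
ΔP = ½·1030·(8.64² − 6.98²) = 13400 Pa.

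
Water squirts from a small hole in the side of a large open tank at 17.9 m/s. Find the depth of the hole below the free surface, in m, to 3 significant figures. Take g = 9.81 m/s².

Torricelli: v = √(2gh), so h = v²/(2g).
h = 17.9²/(2·9.81) = 320/19.62 = 16.3 m.

16.3 m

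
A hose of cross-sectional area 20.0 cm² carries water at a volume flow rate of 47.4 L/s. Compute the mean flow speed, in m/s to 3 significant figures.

Q = 47.4 L/s = 0.0474 m³/s.
v = Q/A = 0.0474 / 0.00200 = 23.7 m/s.

v ≈ 23.7 m/s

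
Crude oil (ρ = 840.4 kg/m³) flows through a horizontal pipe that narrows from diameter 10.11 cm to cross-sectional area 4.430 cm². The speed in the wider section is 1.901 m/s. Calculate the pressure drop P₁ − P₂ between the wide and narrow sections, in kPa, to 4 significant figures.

497.1 kPa

Mass conservation (A₁v₁ = A₂v₂) gives v₂ = 1.901 × 80.28/4.430 = 34.45 m/s.
Along the horizontal streamline, P + ½ρv² is constant.
P₁ − P₂ = ½·840.4·(34.45² − 1.901²) = ½·840.4·1183 = 497100 Pa.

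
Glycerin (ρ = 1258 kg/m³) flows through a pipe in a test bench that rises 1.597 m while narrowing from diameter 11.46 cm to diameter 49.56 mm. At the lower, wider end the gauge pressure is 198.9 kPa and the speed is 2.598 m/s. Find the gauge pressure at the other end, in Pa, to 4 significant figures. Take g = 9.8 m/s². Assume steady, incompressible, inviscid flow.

By continuity, v₂ = v₁·A₁/A₂ = 2.598·(103.1/19.29) = 13.89 m/s.
Energy conservation along the streamline gives P₂ = P₁ − ½ρ(v₂² − v₁²) − ρg(h₂ − h₁).
P₂ = 198900 + ½·1258·(2.598² − 13.89²) − 1258·9.8·(+1.597) = 198900 + (-117100) − (19690) = 62080 Pa.

P₂ ≈ 62080 Pa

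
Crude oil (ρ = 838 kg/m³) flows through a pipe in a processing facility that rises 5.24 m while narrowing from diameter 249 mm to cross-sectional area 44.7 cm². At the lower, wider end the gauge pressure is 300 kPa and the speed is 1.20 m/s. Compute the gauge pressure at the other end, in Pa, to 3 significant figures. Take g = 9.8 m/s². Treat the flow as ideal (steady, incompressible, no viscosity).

P₂ ≈ 186000 Pa

Continuity gives A₁v₁ = A₂v₂, so v₂ = (487 cm²)/(44.7 cm²) × 1.20 m/s = 13.1 m/s.
Applying Bernoulli between the two ends and solving for P₂: P₂ = P₁ + ½ρ(v₁² − v₂²) − ρgΔh.
P₂ = 300000 + ½·838·(1.20² − 13.1²) − 838·9.8·(+5.24) = 300000 + (-71000) − (43000) = 186000 Pa.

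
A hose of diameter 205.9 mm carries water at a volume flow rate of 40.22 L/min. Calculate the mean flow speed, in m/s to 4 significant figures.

Q = 40.22 L/min = 0.0006703 m³/s.
v = Q/A = 0.0006703 / 0.03330 = 0.02013 m/s.

v ≈ 0.02013 m/s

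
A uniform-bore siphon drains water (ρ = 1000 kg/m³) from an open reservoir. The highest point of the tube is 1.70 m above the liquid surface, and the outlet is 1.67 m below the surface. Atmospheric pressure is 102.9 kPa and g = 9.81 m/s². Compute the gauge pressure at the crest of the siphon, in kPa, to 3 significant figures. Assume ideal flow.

P_gauge ≈ -33.1 kPa

From the surface to the outlet (both open to atmosphere, surface at rest): v = √(2g·h_out) = √(2·9.81·1.67) = 5.72 m/s.
Continuity keeps v the same throughout the tube; from surface to crest, P_atm + 0 = P_top + ½ρv² + ρg·h_top.
P_top = 102900 − ½·1000·5.72² − 1000·9.81·1.70 = 69800 Pa. So P_gauge = P_top − P_atm = -33100 Pa.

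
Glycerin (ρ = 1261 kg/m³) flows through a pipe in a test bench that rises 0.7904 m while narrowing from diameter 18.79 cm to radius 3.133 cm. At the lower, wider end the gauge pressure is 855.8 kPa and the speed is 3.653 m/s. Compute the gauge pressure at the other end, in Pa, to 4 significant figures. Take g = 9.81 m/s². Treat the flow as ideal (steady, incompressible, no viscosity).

P₂ = 174100 Pa

Mass conservation (A₁v₁ = A₂v₂) gives v₂ = 3.653 × 277.3/30.84 = 32.85 m/s.
Bernoulli: P₁ + ½ρv₁² + ρg h₁ = P₂ + ½ρv₂² + ρg h₂, so P₂ = P₁ + ½ρ(v₁² − v₂²) − ρg(h₂ − h₁).
P₂ = 855800 + ½·1261·(3.653² − 32.85²) − 1261·9.81·(+0.7904) = 855800 + (-671900) − (9778) = 174100 Pa.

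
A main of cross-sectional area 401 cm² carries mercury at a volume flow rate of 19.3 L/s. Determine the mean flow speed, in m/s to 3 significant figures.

0.481 m/s

Q = 19.3 L/s = 0.0193 m³/s.
v = Q/A = 0.0193 / 0.0401 = 0.481 m/s.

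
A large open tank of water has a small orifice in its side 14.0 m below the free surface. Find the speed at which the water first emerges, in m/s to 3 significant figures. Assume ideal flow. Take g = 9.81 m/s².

v = 16.6 m/s

Torricelli's result v = √(2gh) gives v = √(2·9.81·14.0) = 16.6 m/s.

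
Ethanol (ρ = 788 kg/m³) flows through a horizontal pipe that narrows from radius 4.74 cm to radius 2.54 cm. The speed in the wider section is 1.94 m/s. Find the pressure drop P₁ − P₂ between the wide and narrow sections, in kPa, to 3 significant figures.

The volume flow rate is constant, so v₂ = (A₁/A₂)v₁ = (70.6/20.3)·1.94 = 6.76 m/s.
Bernoulli (h₁ = h₂): P₁ − P₂ = ½ρ(v₂² − v₁²).
P₁ − P₂ = ½·788·(6.76² − 1.94²) = ½·788·41.9 = 16500 Pa.

16.5 kPa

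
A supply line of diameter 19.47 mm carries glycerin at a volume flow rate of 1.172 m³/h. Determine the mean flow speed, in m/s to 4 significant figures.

Q = 1.172 m³/h = 0.0003256 m³/s.
v = Q/A = 0.0003256 / 0.0002977 = 1.093 m/s.

v = 1.093 m/s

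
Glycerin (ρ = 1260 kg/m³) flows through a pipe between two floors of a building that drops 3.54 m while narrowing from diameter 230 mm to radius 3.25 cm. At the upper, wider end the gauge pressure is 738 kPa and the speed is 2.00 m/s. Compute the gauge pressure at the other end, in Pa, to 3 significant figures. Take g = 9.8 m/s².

P₂ = 389000 Pa

By continuity, v₂ = v₁·A₁/A₂ = 2.00·(415/33.2) = 25.0 m/s.
Bernoulli: P₁ + ½ρv₁² + ρg h₁ = P₂ + ½ρv₂² + ρg h₂, so P₂ = P₁ + ½ρ(v₁² − v₂²) − ρg(h₂ − h₁).
P₂ = 738000 + ½·1260·(2.00² − 25.0²) − 1260·9.8·(−3.54) = 738000 + (-393000) − (-43700) = 389000 Pa.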